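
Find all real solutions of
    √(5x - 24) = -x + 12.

x = 8

Square both sides: 5x - 24 = (-x + 12)².
Expand and rearrange: x² - 29x + 168 = 0.
Solving gives x = 21 or x = 8.
Check each candidate in the original equation:
  x = 21: √(81) = 9, while -x + 12 = -9 — extraneous.
  x = 8: √(16) = 4, while -x + 12 = 4 — valid.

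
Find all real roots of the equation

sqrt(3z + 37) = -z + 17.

z = 9

Square both sides: 3z + 37 = (-z + 17)^2.
Expand and rearrange: z^2 - 37z + 252 = 0.
Solving gives z = 28 or z = 9.
Check each candidate in the original equation:
  z = 28: sqrt(121) = 11, while -z + 17 = -11 — extraneous.
  z = 9: sqrt(64) = 8, while -z + 17 = 8 — valid.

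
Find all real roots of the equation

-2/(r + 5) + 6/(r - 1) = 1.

r = -6.0828 or r = 6.0828

Multiply both sides by (r + 5)(r - 1):
-2(r - 1) + 6(r + 5) = (r + 5)(r - 1).
Expand and collect terms: r² - 37 = 0.
By the quadratic formula, r = (0 ± √148) / 2, so r ≈ 6.0828 or r ≈ -6.0828.
Neither value makes a denominator zero (r ≠ -5, r ≠ 1), so both are valid.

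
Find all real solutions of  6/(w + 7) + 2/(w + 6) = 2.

w = -6.3028 or w = -2.6972

Multiply both sides by (w + 7)(w + 6):
6(w + 6) + 2(w + 7) = 2(w + 7)(w + 6).
Expand and collect terms: 2w² + 18w + 34 = 0.
By the quadratic formula, w = (-18 ± √52) / 4, so w ≈ -2.6972 or w ≈ -6.3028.
Neither value makes a denominator zero (w ≠ -7, w ≠ -6), so both are valid.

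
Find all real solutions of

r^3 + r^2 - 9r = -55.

Rearrange: r^3 + r^2 - 9r + 55 = 0.
Possible rational roots are divisors of 55. Testing r = -5 gives 0, so (r + 5) is a factor.
Divide: r^3 + r^2 - 9r + 55 = (r + 5)(r^2 - 4r + 11).
The quadratic r^2 - 4r + 11 has discriminant -28 < 0, so no further real roots.

r = -5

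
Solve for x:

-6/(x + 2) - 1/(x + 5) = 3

Multiply both sides by (x + 2)(x + 5):
-6(x + 5) - (x + 2) = 3(x + 2)(x + 5).
Expand and collect terms: 3x² + 28x + 62 = 0.
By the quadratic formula, x = (-28 ± √40) / 6, so x ≈ -3.6126 or x ≈ -5.7208.
Neither value makes a denominator zero (x ≠ -2, x ≠ -5), so both are valid.

x = -5.7208 or x = -3.6126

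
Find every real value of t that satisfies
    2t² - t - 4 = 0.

Discriminant: (-1)² − 4·2·(-4) = 33.
Quadratic formula: t = (1 ± √33) / 4.
So t = 1/4 + √(33)/4 ≈ 1.6861 or t = 1/4 - √(33)/4 ≈ -1.1861.

t = -1.1861 or t = 1.6861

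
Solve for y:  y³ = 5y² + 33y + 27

Rearrange: y³ - 5y² - 33y - 27 = 0.
Possible rational roots are divisors of -27. Testing y = -3 gives 0, so (y + 3) is a factor.
Divide: y³ - 5y² - 33y - 27 = (y + 3)(y² - 8y - 9).
Factor the quadratic: y = 9 or y = -1.

y = -3 or y = -1 or y = 9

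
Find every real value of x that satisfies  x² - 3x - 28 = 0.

x = -4 or x = 7

Factor: (x - 7)(x + 4) = 0.
So x = 7 or x = -4.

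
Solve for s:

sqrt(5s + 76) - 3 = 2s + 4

Isolate the radical: sqrt(5s + 76) = 2s + 7.
Square both sides: 5s + 76 = (2s + 7)^2.
Expand and rearrange: 4s^2 + 23s - 27 = 0.
Solving gives s = 1 or s = -6.75.
Check each candidate in the original equation:
  s = 1: sqrt(81) = 9, while 2s + 7 = 9 — valid.
  s = -6.75: sqrt(42.25) = 6.5, while 2s + 7 = -6.5 — extraneous.

s = 1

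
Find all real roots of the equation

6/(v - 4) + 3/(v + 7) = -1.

Multiply both sides by (v - 4)(v + 7):
6(v + 7) + 3(v - 4) = -(v - 4)(v + 7).
Expand and collect terms: -v² - 12v - 2 = 0.
By the quadratic formula, v = (12 ± √136) / -2, so v ≈ -11.831 or v ≈ -0.169.
Neither value makes a denominator zero (v ≠ 4, v ≠ -7), so both are valid.

v = -11.831 or v = -0.169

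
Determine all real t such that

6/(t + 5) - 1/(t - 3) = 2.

Multiply both sides by (t + 5)(t - 3):
6(t - 3) - (t + 5) = 2(t + 5)(t - 3).
Expand and collect terms: 2t^2 - t - 7 = 0.
By the quadratic formula, t = (1 +/- sqrt(57)) / 4, so t ~= 2.1375 or t ~= -1.6375.
Neither value makes a denominator zero (t != -5, t != 3), so both are valid.

t = -1.6375 or t = 2.1375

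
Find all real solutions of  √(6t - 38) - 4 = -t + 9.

Isolate the radical: √(6t - 38) = -t + 13.
Square both sides: 6t - 38 = (-t + 13)².
Expand and rearrange: t² - 32t + 207 = 0.
Solving gives t = 23 or t = 9.
Check each candidate in the original equation:
  t = 23: √(100) = 10, while -t + 13 = -10 — extraneous.
  t = 9: √(16) = 4, while -t + 13 = 4 — valid.

t = 9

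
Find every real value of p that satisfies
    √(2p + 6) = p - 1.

p = 5

Square both sides: 2p + 6 = (p - 1)².
Expand and rearrange: p² - 4p - 5 = 0.
Solving gives p = 5 or p = -1.
Check each candidate in the original equation:
  p = 5: √(16) = 4, while p - 1 = 4 — valid.
  p = -1: √(4) = 2, while p - 1 = -2 — extraneous.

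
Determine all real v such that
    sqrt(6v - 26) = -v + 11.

Square both sides: 6v - 26 = (-v + 11)^2.
Expand and rearrange: v^2 - 28v + 147 = 0.
Solving gives v = 21 or v = 7.
Check each candidate in the original equation:
  v = 21: sqrt(100) = 10, while -v + 11 = -10 — extraneous.
  v = 7: sqrt(16) = 4, while -v + 11 = 4 — valid.

v = 7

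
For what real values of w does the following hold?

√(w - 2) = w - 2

w = 2 or w = 3

Square both sides: w - 2 = (w - 2)².
Expand and rearrange: w² - 5w + 6 = 0.
Solving gives w = 3 or w = 2.
Check each candidate in the original equation:
  w = 3: √(1) = 1, while w - 2 = 1 — valid.
  w = 2: √(0) = 0, while w - 2 = 0 — valid.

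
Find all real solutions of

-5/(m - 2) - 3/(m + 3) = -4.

Multiply both sides by (m - 2)(m + 3):
-5(m + 3) - 3(m - 2) = -4(m - 2)(m + 3).
Expand and collect terms: -4m^2 + 4m + 33 = 0.
By the quadratic formula, m = (-4 +/- sqrt(544)) / -8, so m ~= -2.4155 or m ~= 3.4155.
Neither value makes a denominator zero (m != 2, m != -3), so both are valid.

m = -2.4155 or m = 3.4155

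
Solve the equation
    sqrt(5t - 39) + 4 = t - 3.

t = 8 or t = 11

Isolate the radical: sqrt(5t - 39) = t - 7.
Square both sides: 5t - 39 = (t - 7)^2.
Expand and rearrange: t^2 - 19t + 88 = 0.
Solving gives t = 11 or t = 8.
Check each candidate in the original equation:
  t = 11: sqrt(16) = 4, while t - 7 = 4 — valid.
  t = 8: sqrt(1) = 1, while t - 7 = 1 — valid.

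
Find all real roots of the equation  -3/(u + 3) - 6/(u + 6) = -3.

u = -4.7321 or u = -1.2679

Multiply both sides by (u + 3)(u + 6):
-3(u + 6) - 6(u + 3) = -3(u + 3)(u + 6).
Expand and collect terms: -3u² - 18u - 18 = 0.
By the quadratic formula, u = (18 ± √108) / -6, so u ≈ -4.7321 or u ≈ -1.2679.
Neither value makes a denominator zero (u ≠ -3, u ≠ -6), so both are valid.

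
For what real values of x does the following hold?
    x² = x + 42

Bring every term to one side: x² - x - 42 = 0.
Factor: (x + 6)(x - 7) = 0.
So x = -6 or x = 7.

x = -6 or x = 7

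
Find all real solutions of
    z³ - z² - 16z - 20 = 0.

Possible rational roots are divisors of -20. Testing z = 5 gives 0, so (z - 5) is a factor.
Divide: z³ - z² - 16z - 20 = (z - 5)(z² + 4z + 4).
The quadratic has the repeated root z = -2.

z = -2 or z = 5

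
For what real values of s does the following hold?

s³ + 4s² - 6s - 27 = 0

s = -3.5414 or s = -3 or s = 2.5414

Possible rational roots are divisors of -27. Testing s = -3 gives 0, so (s + 3) is a factor.
Divide: s³ + 4s² - 6s - 27 = (s + 3)(s² + s - 9).
Apply the quadratic formula to s² + s - 9 = 0: s = (-1 ± √37)/2, i.e. s ≈ 2.5414 or s ≈ -3.5414.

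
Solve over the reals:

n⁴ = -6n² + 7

n = -1 or n = 1

Let u = n². The equation becomes u² + 6u - 7 = 0.
Factor: (u + 7)(u - 1) = 0, so u = -7 or u = 1.
n² = -7 < 0 has no real solution.
n² = 1 gives n = ±1.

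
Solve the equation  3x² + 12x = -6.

x = -3.4142 or x = -0.5858

Rearrange to standard form: 3x² + 12x + 6 = 0.
Discriminant: (12)² − 4·3·6 = 72.
Quadratic formula: x = (-12 ± √72) / 6.
So x = -2 + √(2) ≈ -0.5858 or x = -2 - √(2) ≈ -3.4142.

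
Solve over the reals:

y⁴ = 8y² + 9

y = -3 or y = 3

Let u = y². The equation becomes u² - 8u - 9 = 0.
Factor: (u + 1)(u - 9) = 0, so u = -1 or u = 9.
y² = -1 < 0 has no real solution.
y² = 9 gives y = ±3.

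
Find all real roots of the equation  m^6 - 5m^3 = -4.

m = 1 or m = 1.5874

Let u = m^3. The equation becomes u^2 - 5u + 4 = 0.
Factor: (u - 1)(u - 4) = 0, so u = 1 or u = 4.
m^3 = 1 gives m = 1.
m^3 = 4 gives m = (4)^(1/3) ~= 1.5874.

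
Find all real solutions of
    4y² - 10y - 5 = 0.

y = -0.4271 or y = 2.9271

Discriminant: (-10)² − 4·4·(-5) = 180.
Quadratic formula: y = (10 ± √180) / 8.
So y = 5/4 + 3·√(5)/4 ≈ 2.9271 or y = 5/4 - 3·√(5)/4 ≈ -0.4271.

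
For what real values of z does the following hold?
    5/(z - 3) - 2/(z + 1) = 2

Multiply both sides by (z - 3)(z + 1):
5(z + 1) - 2(z - 3) = 2(z - 3)(z + 1).
Expand and collect terms: 2z^2 - 7z - 17 = 0.
By the quadratic formula, z = (7 +/- sqrt(185)) / 4, so z ~= 5.1504 or z ~= -1.6504.
Neither value makes a denominator zero (z != 3, z != -1), so both are valid.

z = -1.6504 or z = 5.1504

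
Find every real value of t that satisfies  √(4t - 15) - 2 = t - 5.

t = 4 or t = 6

Isolate the radical: √(4t - 15) = t - 3.
Square both sides: 4t - 15 = (t - 3)².
Expand and rearrange: t² - 10t + 24 = 0.
Solving gives t = 6 or t = 4.
Check each candidate in the original equation:
  t = 6: √(9) = 3, while t - 3 = 3 — valid.
  t = 4: √(1) = 1, while t - 3 = 1 — valid.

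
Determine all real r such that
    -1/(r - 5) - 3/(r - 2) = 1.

Multiply both sides by (r - 5)(r - 2):
-(r - 2) - 3(r - 5) = (r - 5)(r - 2).
Expand and collect terms: r^2 - 3r - 7 = 0.
By the quadratic formula, r = (3 +/- sqrt(37)) / 2, so r ~= 4.5414 or r ~= -1.5414.
Neither value makes a denominator zero (r != 5, r != 2), so both are valid.

r = -1.5414 or r = 4.5414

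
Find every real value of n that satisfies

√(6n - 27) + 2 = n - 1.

n = 6

Isolate the radical: √(6n - 27) = n - 3.
Square both sides: 6n - 27 = (n - 3)².
Expand and rearrange: n² - 12n + 36 = 0.
This gives the repeated root n = 6.
Check in the original equation:
  n = 6: √(9) = 3, while n - 3 = 3 — valid.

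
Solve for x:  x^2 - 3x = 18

Bring every term to one side: x^2 - 3x - 18 = 0.
Factor: (x + 3)(x - 6) = 0.
So x = -3 or x = 6.

x = -3 or x = 6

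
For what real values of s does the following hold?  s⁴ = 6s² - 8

s = -2 or s = -1.4142 or s = 1.4142 or s = 2

Let u = s². The equation becomes u² - 6u + 8 = 0.
Factor: (u - 4)(u - 2) = 0, so u = 4 or u = 2.
s² = 4 gives s = ±2.
s² = 2 gives s = ±√(2) ≈ ±1.4142.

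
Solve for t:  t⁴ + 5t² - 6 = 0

Let u = t². The equation becomes u² + 5u - 6 = 0.
Factor: (u + 6)(u - 1) = 0, so u = -6 or u = 1.
t² = -6 < 0 has no real solution.
t² = 1 gives t = ±1.

t = -1 or t = 1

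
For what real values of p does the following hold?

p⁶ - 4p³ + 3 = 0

p = 1 or p = 1.4422

Let u = p³. The equation becomes u² - 4u + 3 = 0.
Factor: (u - 1)(u - 3) = 0, so u = 1 or u = 3.
p³ = 1 gives p = 1.
p³ = 3 gives p = ∛(3) ≈ 1.4422.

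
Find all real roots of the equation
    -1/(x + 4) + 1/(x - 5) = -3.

Multiply both sides by (x + 4)(x - 5):
-(x - 5) + (x + 4) = -3(x + 4)(x - 5).
Expand and collect terms: -3x^2 + 3x + 51 = 0.
By the quadratic formula, x = (-3 +/- sqrt(621)) / -6, so x ~= -3.6533 or x ~= 4.6533.
Neither value makes a denominator zero (x != -4, x != 5), so both are valid.

x = -3.6533 or x = 4.6533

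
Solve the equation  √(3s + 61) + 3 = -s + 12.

s = 1

Isolate the radical: √(3s + 61) = -s + 9.
Square both sides: 3s + 61 = (-s + 9)².
Expand and rearrange: s² - 21s + 20 = 0.
Solving gives s = 20 or s = 1.
Check each candidate in the original equation:
  s = 20: √(121) = 11, while -s + 9 = -11 — extraneous.
  s = 1: √(64) = 8, while -s + 9 = 8 — valid.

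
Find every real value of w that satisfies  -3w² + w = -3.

w = -0.8471 or w = 1.1805

Rearrange to standard form: -3w² + w + 3 = 0.
Discriminant: (1)² − 4·(-3)·3 = 37.
Quadratic formula: w = (-1 ± √37) / (-6).
So w = 1/6 - √(37)/6 ≈ -0.8471 or w = 1/6 + √(37)/6 ≈ 1.1805.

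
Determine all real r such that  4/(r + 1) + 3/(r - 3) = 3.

Multiply both sides by (r + 1)(r - 3):
4(r - 3) + 3(r + 1) = 3(r + 1)(r - 3).
Expand and collect terms: 3r^2 - 13r = 0.
Factor or apply the quadratic formula: r = 4.3333 or r = 0.
Neither value makes a denominator zero (r != -1, r != 3), so both are valid.

r = 0 or r = 4.3333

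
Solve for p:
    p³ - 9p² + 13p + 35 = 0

p = -1.3166 or p = 5 or p = 5.3166

Possible rational roots are divisors of 35. Testing p = 5 gives 0, so (p - 5) is a factor.
Divide: p³ - 9p² + 13p + 35 = (p - 5)(p² - 4p - 7).
Apply the quadratic formula to p² - 4p - 7 = 0: p = (4 ± √44)/2, i.e. p ≈ 5.3166 or p ≈ -1.3166.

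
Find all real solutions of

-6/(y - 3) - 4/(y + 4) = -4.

Multiply both sides by (y - 3)(y + 4):
-6(y + 4) - 4(y - 3) = -4(y - 3)(y + 4).
Expand and collect terms: -4y^2 + 6y + 60 = 0.
By the quadratic formula, y = (-6 +/- sqrt(996)) / -8, so y ~= -3.1949 or y ~= 4.6949.
Neither value makes a denominator zero (y != 3, y != -4), so both are valid.

y = -3.1949 or y = 4.6949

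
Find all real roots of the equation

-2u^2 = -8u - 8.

u = -0.8284 or u = 4.8284

Rearrange to standard form: -2u^2 + 8u + 8 = 0.
Discriminant: (8)^2 - 4*(-2)*8 = 128.
Quadratic formula: u = (-8 +/- sqrt(128)) / (-4).
So u = 2 - 2*sqrt(2) ~= -0.8284 or u = 2 + 2*sqrt(2) ~= 4.8284.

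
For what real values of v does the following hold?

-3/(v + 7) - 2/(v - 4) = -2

v = -5.641 or v = 5.141

Multiply both sides by (v + 7)(v - 4):
-3(v - 4) - 2(v + 7) = -2(v + 7)(v - 4).
Expand and collect terms: -2v^2 - v + 58 = 0.
By the quadratic formula, v = (1 +/- sqrt(465)) / -4, so v ~= -5.641 or v ~= 5.141.
Neither value makes a denominator zero (v != -7, v != 4), so both are valid.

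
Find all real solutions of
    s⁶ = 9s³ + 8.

Let u = s³. The equation becomes u² - 9u - 8 = 0.
By the quadratic formula, u = 9/2 + √(113)/2 or u = 9/2 - √(113)/2.
s³ = 9/2 + √(113)/2 gives s = ∛(9/2 + √(113)/2) ≈ 2.1411.
s³ = 9/2 - √(113)/2 gives s = -∛(-9/2 + √(113)/2) ≈ -0.9341.

s = -0.9341 or s = 2.1411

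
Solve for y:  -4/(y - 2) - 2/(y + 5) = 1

y = -8.2749 or y = -0.7251

Multiply both sides by (y - 2)(y + 5):
-4(y + 5) - 2(y - 2) = (y - 2)(y + 5).
Expand and collect terms: y^2 + 9y + 6 = 0.
By the quadratic formula, y = (-9 +/- sqrt(57)) / 2, so y ~= -0.7251 or y ~= -8.2749.
Neither value makes a denominator zero (y != 2, y != -5), so both are valid.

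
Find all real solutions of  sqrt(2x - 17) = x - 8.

x = 9

Square both sides: 2x - 17 = (x - 8)^2.
Expand and rearrange: x^2 - 18x + 81 = 0.
This gives the repeated root x = 9.
Check in the original equation:
  x = 9: sqrt(1) = 1, while x - 8 = 1 — valid.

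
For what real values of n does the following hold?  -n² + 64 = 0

Factor: -1(n - 8)(n + 8) = 0.
So n = 8 or n = -8.

n = -8 or n = 8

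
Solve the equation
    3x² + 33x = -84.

x = -7 or x = -4

Bring every term to one side: 3x² + 33x + 84 = 0.
Factor: 3(x + 7)(x + 4) = 0.
So x = -7 or x = -4.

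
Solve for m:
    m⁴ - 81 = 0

m = -3 or m = 3

Let u = m². The equation becomes u² - 81 = 0.
Factor: (u - 9)(u + 9) = 0, so u = 9 or u = -9.
m² = 9 gives m = ±3.
m² = -9 < 0 has no real solution.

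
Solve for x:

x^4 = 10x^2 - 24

x = -2.4495 or x = -2 or x = 2 or x = 2.4495

Let u = x^2. The equation becomes u^2 - 10u + 24 = 0.
Factor: (u - 4)(u - 6) = 0, so u = 4 or u = 6.
x^2 = 4 gives x = +/-2.
x^2 = 6 gives x = +/-sqrt(6) ~= +/-2.4495.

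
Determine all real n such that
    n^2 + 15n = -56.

n = -8 or n = -7

Bring every term to one side: n^2 + 15n + 56 = 0.
Factor: (n + 8)(n + 7) = 0.
So n = -8 or n = -7.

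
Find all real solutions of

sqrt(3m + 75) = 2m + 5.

Square both sides: 3m + 75 = (2m + 5)^2.
Expand and rearrange: 4m^2 + 17m - 50 = 0.
Solving gives m = 2 or m = -6.25.
Check each candidate in the original equation:
  m = 2: sqrt(81) = 9, while 2m + 5 = 9 — valid.
  m = -6.25: sqrt(56.25) = 7.5, while 2m + 5 = -7.5 — extraneous.

m = 2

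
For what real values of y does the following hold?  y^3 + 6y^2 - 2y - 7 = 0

y = -6.1401 or y = -1 or y = 1.1401

Possible rational roots are divisors of -7. Testing y = -1 gives 0, so (y + 1) is a factor.
Divide: y^3 + 6y^2 - 2y - 7 = (y + 1)(y^2 + 5y - 7).
Apply the quadratic formula to y^2 + 5y - 7 = 0: y = (-5 +/- sqrt(53))/2, i.e. y ~= 1.1401 or y ~= -6.1401.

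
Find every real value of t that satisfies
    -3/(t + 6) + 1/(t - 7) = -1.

t = -2.6533 or t = 5.6533

Multiply both sides by (t + 6)(t - 7):
-3(t - 7) + (t + 6) = -(t + 6)(t - 7).
Expand and collect terms: -t^2 + 3t + 15 = 0.
By the quadratic formula, t = (-3 +/- sqrt(69)) / -2, so t ~= -2.6533 or t ~= 5.6533.
Neither value makes a denominator zero (t != -6, t != 7), so both are valid.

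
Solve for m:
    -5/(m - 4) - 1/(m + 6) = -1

Multiply both sides by (m - 4)(m + 6):
-5(m + 6) - (m - 4) = -(m - 4)(m + 6).
Expand and collect terms: -m² + 4m + 50 = 0.
By the quadratic formula, m = (-4 ± √216) / -2, so m ≈ -5.3485 or m ≈ 9.3485.
Neither value makes a denominator zero (m ≠ 4, m ≠ -6), so both are valid.

m = -5.3485 or m = 9.3485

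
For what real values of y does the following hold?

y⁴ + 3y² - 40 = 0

Let u = y². The equation becomes u² + 3u - 40 = 0.
Factor: (u - 5)(u + 8) = 0, so u = 5 or u = -8.
y² = 5 gives y = ±√(5) ≈ ±2.2361.
y² = -8 < 0 has no real solution.

y = -2.2361 or y = 2.2361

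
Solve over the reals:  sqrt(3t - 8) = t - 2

Square both sides: 3t - 8 = (t - 2)^2.
Expand and rearrange: t^2 - 7t + 12 = 0.
Solving gives t = 4 or t = 3.
Check each candidate in the original equation:
  t = 4: sqrt(4) = 2, while t - 2 = 2 — valid.
  t = 3: sqrt(1) = 1, while t - 2 = 1 — valid.

t = 3 or t = 4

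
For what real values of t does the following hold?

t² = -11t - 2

Rearrange to standard form: t² + 11t + 2 = 0.
Discriminant: (11)² − 4·1·2 = 113.
Quadratic formula: t = (-11 ± √113) / 2.
So t = -11/2 + √(113)/2 ≈ -0.1849 or t = -11/2 - √(113)/2 ≈ -10.8151.

t = -10.8151 or t = -0.1849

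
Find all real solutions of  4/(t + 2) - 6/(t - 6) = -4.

Multiply both sides by (t + 2)(t - 6):
4(t - 6) - 6(t + 2) = -4(t + 2)(t - 6).
Expand and collect terms: -4t^2 + 18t + 84 = 0.
By the quadratic formula, t = (-18 +/- sqrt(1668)) / -8, so t ~= -2.8551 or t ~= 7.3551.
Neither value makes a denominator zero (t != -2, t != 6), so both are valid.

t = -2.8551 or t = 7.3551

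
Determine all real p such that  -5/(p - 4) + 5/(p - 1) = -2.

p = -0.6225 or p = 5.6225

Multiply both sides by (p - 4)(p - 1):
-5(p - 1) + 5(p - 4) = -2(p - 4)(p - 1).
Expand and collect terms: -2p^2 + 10p + 7 = 0.
By the quadratic formula, p = (-10 +/- sqrt(156)) / -4, so p ~= -0.6225 or p ~= 5.6225.
Neither value makes a denominator zero (p != 4, p != 1), so both are valid.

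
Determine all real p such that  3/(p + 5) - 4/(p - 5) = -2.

Multiply both sides by (p + 5)(p - 5):
3(p - 5) - 4(p + 5) = -2(p + 5)(p - 5).
Expand and collect terms: -2p^2 + p + 85 = 0.
By the quadratic formula, p = (-1 +/- sqrt(681)) / -4, so p ~= -6.274 or p ~= 6.774.
Neither value makes a denominator zero (p != -5, p != 5), so both are valid.

p = -6.274 or p = 6.774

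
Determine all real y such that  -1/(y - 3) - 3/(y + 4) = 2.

y = -5.5927 or y = 2.5927

Multiply both sides by (y - 3)(y + 4):
-(y + 4) - 3(y - 3) = 2(y - 3)(y + 4).
Expand and collect terms: 2y^2 + 6y - 29 = 0.
By the quadratic formula, y = (-6 +/- sqrt(268)) / 4, so y ~= 2.5927 or y ~= -5.5927.
Neither value makes a denominator zero (y != 3, y != -4), so both are valid.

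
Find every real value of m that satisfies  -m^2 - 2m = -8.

m = -4 or m = 2

Bring every term to one side: -m^2 - 2m + 8 = 0.
Factor: -1(m + 4)(m - 2) = 0.
So m = -4 or m = 2.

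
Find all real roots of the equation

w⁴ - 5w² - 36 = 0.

w = -3 or w = 3

Let u = w². The equation becomes u² - 5u - 36 = 0.
Factor: (u + 4)(u - 9) = 0, so u = -4 or u = 9.
w² = -4 < 0 has no real solution.
w² = 9 gives w = ±3.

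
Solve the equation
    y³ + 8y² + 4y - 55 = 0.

y = -5.1401 or y = -5 or y = 2.1401

Possible rational roots are divisors of -55. Testing y = -5 gives 0, so (y + 5) is a factor.
Divide: y³ + 8y² + 4y - 55 = (y + 5)(y² + 3y - 11).
Apply the quadratic formula to y² + 3y - 11 = 0: y = (-3 ± √53)/2, i.e. y ≈ 2.1401 or y ≈ -5.1401.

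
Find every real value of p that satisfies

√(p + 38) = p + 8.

p = -2

Square both sides: p + 38 = (p + 8)².
Expand and rearrange: p² + 15p + 26 = 0.
Solving gives p = -2 or p = -13.
Check each candidate in the original equation:
  p = -2: √(36) = 6, while p + 8 = 6 — valid.
  p = -13: √(25) = 5, while p + 8 = -5 — extraneous.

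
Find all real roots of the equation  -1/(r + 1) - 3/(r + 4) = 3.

Multiply both sides by (r + 1)(r + 4):
-(r + 4) - 3(r + 1) = 3(r + 1)(r + 4).
Expand and collect terms: 3r² + 19r + 19 = 0.
By the quadratic formula, r = (-19 ± √133) / 6, so r ≈ -1.2446 or r ≈ -5.0888.
Neither value makes a denominator zero (r ≠ -1, r ≠ -4), so both are valid.

r = -5.0888 or r = -1.2446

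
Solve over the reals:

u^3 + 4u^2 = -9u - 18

u = -3

Rearrange: u^3 + 4u^2 + 9u + 18 = 0.
Possible rational roots are divisors of 18. Testing u = -3 gives 0, so (u + 3) is a factor.
Divide: u^3 + 4u^2 + 9u + 18 = (u + 3)(u^2 + u + 6).
The quadratic u^2 + u + 6 has discriminant -23 < 0, so no further real roots.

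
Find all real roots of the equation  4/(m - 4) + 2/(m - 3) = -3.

m = 1.5426 or m = 3.4574

Multiply both sides by (m - 4)(m - 3):
4(m - 3) + 2(m - 4) = -3(m - 4)(m - 3).
Expand and collect terms: -3m² + 15m - 16 = 0.
By the quadratic formula, m = (-15 ± √33) / -6, so m ≈ 1.5426 or m ≈ 3.4574.
Neither value makes a denominator zero (m ≠ 4, m ≠ 3), so both are valid.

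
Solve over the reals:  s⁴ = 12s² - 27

Let u = s². The equation becomes u² - 12u + 27 = 0.
Factor: (u - 9)(u - 3) = 0, so u = 9 or u = 3.
s² = 9 gives s = ±3.
s² = 3 gives s = ±√(3) ≈ ±1.7321.

s = -3 or s = -1.7321 or s = 1.7321 or s = 3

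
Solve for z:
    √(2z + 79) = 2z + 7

z = 1

Square both sides: 2z + 79 = (2z + 7)².
Expand and rearrange: 4z² + 26z - 30 = 0.
Solving gives z = 1 or z = -7.5.
Check each candidate in the original equation:
  z = 1: √(81) = 9, while 2z + 7 = 9 — valid.
  z = -7.5: √(64) = 8, while 2z + 7 = -8 — extraneous.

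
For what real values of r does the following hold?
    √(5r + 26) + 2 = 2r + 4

Isolate the radical: √(5r + 26) = 2r + 2.
Square both sides: 5r + 26 = (2r + 2)².
Expand and rearrange: 4r² + 3r - 22 = 0.
Solving gives r = 2 or r = -2.75.
Check each candidate in the original equation:
  r = 2: √(36) = 6, while 2r + 2 = 6 — valid.
  r = -2.75: √(12.25) = 3.5, while 2r + 2 = -3.5 — extraneous.

r = 2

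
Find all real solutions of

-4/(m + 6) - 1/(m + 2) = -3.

Multiply both sides by (m + 6)(m + 2):
-4(m + 2) - (m + 6) = -3(m + 6)(m + 2).
Expand and collect terms: -3m² - 19m - 22 = 0.
By the quadratic formula, m = (19 ± √97) / -6, so m ≈ -4.8081 or m ≈ -1.5252.
Neither value makes a denominator zero (m ≠ -6, m ≠ -2), so both are valid.

m = -4.8081 or m = -1.5252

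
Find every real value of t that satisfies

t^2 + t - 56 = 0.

t = -8 or t = 7

Factor: (t + 8)(t - 7) = 0.
So t = -8 or t = 7.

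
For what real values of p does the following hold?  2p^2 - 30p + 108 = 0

p = 6 or p = 9

Factor: 2(p - 6)(p - 9) = 0.
So p = 6 or p = 9.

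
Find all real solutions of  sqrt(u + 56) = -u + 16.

Square both sides: u + 56 = (-u + 16)^2.
Expand and rearrange: u^2 - 33u + 200 = 0.
Solving gives u = 25 or u = 8.
Check each candidate in the original equation:
  u = 25: sqrt(81) = 9, while -u + 16 = -9 — extraneous.
  u = 8: sqrt(64) = 8, while -u + 16 = 8 — valid.

u = 8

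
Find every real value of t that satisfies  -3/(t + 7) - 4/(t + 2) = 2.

t = -9.0895 or t = -3.4105

Multiply both sides by (t + 7)(t + 2):
-3(t + 2) - 4(t + 7) = 2(t + 7)(t + 2).
Expand and collect terms: 2t² + 25t + 62 = 0.
By the quadratic formula, t = (-25 ± √129) / 4, so t ≈ -3.4105 or t ≈ -9.0895.
Neither value makes a denominator zero (t ≠ -7, t ≠ -2), so both are valid.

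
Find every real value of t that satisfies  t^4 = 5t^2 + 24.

Let u = t^2. The equation becomes u^2 - 5u - 24 = 0.
Factor: (u - 8)(u + 3) = 0, so u = 8 or u = -3.
t^2 = 8 gives t = +/-2*sqrt(2) ~= +/-2.8284.
t^2 = -3 < 0 has no real solution.

t = -2.8284 or t = 2.8284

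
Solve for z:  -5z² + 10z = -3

z = -0.2649 or z = 2.2649

Rearrange to standard form: -5z² + 10z + 3 = 0.
Discriminant: (10)² − 4·(-5)·3 = 160.
Quadratic formula: z = (-10 ± √160) / (-10).
So z = 1 - 2·√(10)/5 ≈ -0.2649 or z = 1 + 2·√(10)/5 ≈ 2.2649.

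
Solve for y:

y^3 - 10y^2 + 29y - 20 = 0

y = 1 or y = 4 or y = 5

Possible rational roots are divisors of -20. Testing y = 5 gives 0, so (y - 5) is a factor.
Divide: y^3 - 10y^2 + 29y - 20 = (y - 5)(y^2 - 5y + 4).
Factor the quadratic: y = 4 or y = 1.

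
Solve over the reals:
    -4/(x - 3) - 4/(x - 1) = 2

Multiply both sides by (x - 3)(x - 1):
-4(x - 1) - 4(x - 3) = 2(x - 3)(x - 1).
Expand and collect terms: 2x^2 - 10 = 0.
By the quadratic formula, x = (0 +/- sqrt(80)) / 4, so x ~= 2.2361 or x ~= -2.2361.
Neither value makes a denominator zero (x != 3, x != 1), so both are valid.

x = -2.2361 or x = 2.2361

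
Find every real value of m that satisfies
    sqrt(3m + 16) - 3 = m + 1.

m = 0

Isolate the radical: sqrt(3m + 16) = m + 4.
Square both sides: 3m + 16 = (m + 4)^2.
Expand and rearrange: m^2 + 5m = 0.
Solving gives m = 0 or m = -5.
Check each candidate in the original equation:
  m = 0: sqrt(16) = 4, while m + 4 = 4 — valid.
  m = -5: sqrt(1) = 1, while m + 4 = -1 — extraneous.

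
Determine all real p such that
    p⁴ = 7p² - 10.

Let u = p². The equation becomes u² - 7u + 10 = 0.
Factor: (u - 5)(u - 2) = 0, so u = 5 or u = 2.
p² = 5 gives p = ±√(5) ≈ ±2.2361.
p² = 2 gives p = ±√(2) ≈ ±1.4142.

p = -2.2361 or p = -1.4142 or p = 1.4142 or p = 2.2361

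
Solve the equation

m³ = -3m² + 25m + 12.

m = -6.5414 or m = -0.4586 or m = 4

Rearrange: m³ + 3m² - 25m - 12 = 0.
Possible rational roots are divisors of -12. Testing m = 4 gives 0, so (m - 4) is a factor.
Divide: m³ + 3m² - 25m - 12 = (m - 4)(m² + 7m + 3).
Apply the quadratic formula to m² + 7m + 3 = 0: m = (-7 ± √37)/2, i.e. m ≈ -0.4586 or m ≈ -6.5414.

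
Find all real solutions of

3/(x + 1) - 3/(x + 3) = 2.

x = -4 or x = 0

Multiply both sides by (x + 1)(x + 3):
3(x + 3) - 3(x + 1) = 2(x + 1)(x + 3).
Expand and collect terms: 2x² + 8x = 0.
Factor or apply the quadratic formula: x = 0 or x = -4.
Neither value makes a denominator zero (x ≠ -1, x ≠ -3), so both are valid.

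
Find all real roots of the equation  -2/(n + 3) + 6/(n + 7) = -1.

n = -11.899 or n = -2.101

Multiply both sides by (n + 3)(n + 7):
-2(n + 7) + 6(n + 3) = -(n + 3)(n + 7).
Expand and collect terms: -n² - 14n - 25 = 0.
By the quadratic formula, n = (14 ± √96) / -2, so n ≈ -11.899 or n ≈ -2.101.
Neither value makes a denominator zero (n ≠ -3, n ≠ -7), so both are valid.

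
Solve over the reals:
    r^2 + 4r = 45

Bring every term to one side: r^2 + 4r - 45 = 0.
Factor: (r + 9)(r - 5) = 0.
So r = -9 or r = 5.

r = -9 or r = 5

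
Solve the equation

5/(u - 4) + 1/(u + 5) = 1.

u = -4.3739 or u = 9.3739

Multiply both sides by (u - 4)(u + 5):
5(u + 5) + (u - 4) = (u - 4)(u + 5).
Expand and collect terms: u^2 - 5u - 41 = 0.
By the quadratic formula, u = (5 +/- sqrt(189)) / 2, so u ~= 9.3739 or u ~= -4.3739.
Neither value makes a denominator zero (u != 4, u != -5), so both are valid.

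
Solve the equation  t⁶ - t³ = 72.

t = -2 or t = 2.0801

Let u = t³. The equation becomes u² - u - 72 = 0.
Factor: (u + 8)(u - 9) = 0, so u = -8 or u = 9.
t³ = -8 gives t = -2.
t³ = 9 gives t = ∛(9) ≈ 2.0801.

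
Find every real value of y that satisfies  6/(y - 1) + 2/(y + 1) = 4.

y = -0.7321 or y = 2.7321

Multiply both sides by (y - 1)(y + 1):
6(y + 1) + 2(y - 1) = 4(y - 1)(y + 1).
Expand and collect terms: 4y^2 - 8y - 8 = 0.
By the quadratic formula, y = (8 +/- sqrt(192)) / 8, so y ~= 2.7321 or y ~= -0.7321.
Neither value makes a denominator zero (y != 1, y != -1), so both are valid.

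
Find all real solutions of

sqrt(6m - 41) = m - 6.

m = 7 or m = 11

Square both sides: 6m - 41 = (m - 6)^2.
Expand and rearrange: m^2 - 18m + 77 = 0.
Solving gives m = 11 or m = 7.
Check each candidate in the original equation:
  m = 11: sqrt(25) = 5, while m - 6 = 5 — valid.
  m = 7: sqrt(1) = 1, while m - 6 = 1 — valid.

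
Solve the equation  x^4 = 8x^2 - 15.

Let u = x^2. The equation becomes u^2 - 8u + 15 = 0.
Factor: (u - 5)(u - 3) = 0, so u = 5 or u = 3.
x^2 = 5 gives x = +/-sqrt(5) ~= +/-2.2361.
x^2 = 3 gives x = +/-sqrt(3) ~= +/-1.7321.

x = -2.2361 or x = -1.7321 or x = 1.7321 or x = 2.2361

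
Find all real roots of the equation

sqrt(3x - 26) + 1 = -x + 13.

Isolate the radical: sqrt(3x - 26) = -x + 12.
Square both sides: 3x - 26 = (-x + 12)^2.
Expand and rearrange: x^2 - 27x + 170 = 0.
Solving gives x = 17 or x = 10.
Check each candidate in the original equation:
  x = 17: sqrt(25) = 5, while -x + 12 = -5 — extraneous.
  x = 10: sqrt(4) = 2, while -x + 12 = 2 — valid.

x = 10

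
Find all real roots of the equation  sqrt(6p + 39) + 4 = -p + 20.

p = 7

Isolate the radical: sqrt(6p + 39) = -p + 16.
Square both sides: 6p + 39 = (-p + 16)^2.
Expand and rearrange: p^2 - 38p + 217 = 0.
Solving gives p = 31 or p = 7.
Check each candidate in the original equation:
  p = 31: sqrt(225) = 15, while -p + 16 = -15 — extraneous.
  p = 7: sqrt(81) = 9, while -p + 16 = 9 — valid.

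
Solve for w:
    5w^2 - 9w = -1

w = 0.119 or w = 1.681

Rearrange to standard form: 5w^2 - 9w + 1 = 0.
Discriminant: (-9)^2 - 4*5*1 = 61.
Quadratic formula: w = (9 +/- sqrt(61)) / 10.
So w = sqrt(61)/10 + 9/10 ~= 1.681 or w = 9/10 - sqrt(61)/10 ~= 0.119.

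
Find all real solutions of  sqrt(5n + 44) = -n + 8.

Square both sides: 5n + 44 = (-n + 8)^2.
Expand and rearrange: n^2 - 21n + 20 = 0.
Solving gives n = 20 or n = 1.
Check each candidate in the original equation:
  n = 20: sqrt(144) = 12, while -n + 8 = -12 — extraneous.
  n = 1: sqrt(49) = 7, while -n + 8 = 7 — valid.

n = 1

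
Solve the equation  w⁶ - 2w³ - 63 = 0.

Let u = w³. The equation becomes u² - 2u - 63 = 0.
Factor: (u + 7)(u - 9) = 0, so u = -7 or u = 9.
w³ = -7 gives w = -∛(7) ≈ -1.9129.
w³ = 9 gives w = ∛(9) ≈ 2.0801.

w = -1.9129 or w = 2.0801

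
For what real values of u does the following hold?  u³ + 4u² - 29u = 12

u = -7.6056 or u = -0.3944 or u = 4

Rearrange: u³ + 4u² - 29u - 12 = 0.
Possible rational roots are divisors of -12. Testing u = 4 gives 0, so (u - 4) is a factor.
Divide: u³ + 4u² - 29u - 12 = (u - 4)(u² + 8u + 3).
Apply the quadratic formula to u² + 8u + 3 = 0: u = (-8 ± √52)/2, i.e. u ≈ -0.3944 or u ≈ -7.6056.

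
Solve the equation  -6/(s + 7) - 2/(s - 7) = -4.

s = -5.5574 or s = 7.5574

Multiply both sides by (s + 7)(s - 7):
-6(s - 7) - 2(s + 7) = -4(s + 7)(s - 7).
Expand and collect terms: -4s² + 8s + 168 = 0.
By the quadratic formula, s = (-8 ± √2752) / -8, so s ≈ -5.5574 or s ≈ 7.5574.
Neither value makes a denominator zero (s ≠ -7, s ≠ 7), so both are valid.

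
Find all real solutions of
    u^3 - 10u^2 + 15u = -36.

Rearrange: u^3 - 10u^2 + 15u + 36 = 0.
Possible rational roots are divisors of 36. Testing u = 4 gives 0, so (u - 4) is a factor.
Divide: u^3 - 10u^2 + 15u + 36 = (u - 4)(u^2 - 6u - 9).
Apply the quadratic formula to u^2 - 6u - 9 = 0: u = (6 +/- sqrt(72))/2, i.e. u ~= 7.2426 or u ~= -1.2426.

u = -1.2426 or u = 4 or u = 7.2426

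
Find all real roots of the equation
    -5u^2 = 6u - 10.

Rearrange to standard form: -5u^2 - 6u + 10 = 0.
Discriminant: (-6)^2 - 4*(-5)*10 = 236.
Quadratic formula: u = (6 +/- sqrt(236)) / (-10).
So u = -sqrt(59)/5 - 3/5 ~= -2.1362 or u = -3/5 + sqrt(59)/5 ~= 0.9362.

u = -2.1362 or u = 0.9362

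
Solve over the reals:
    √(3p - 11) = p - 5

p = 9

Square both sides: 3p - 11 = (p - 5)².
Expand and rearrange: p² - 13p + 36 = 0.
Solving gives p = 9 or p = 4.
Check each candidate in the original equation:
  p = 9: √(16) = 4, while p - 5 = 4 — valid.
  p = 4: √(1) = 1, while p - 5 = -1 — extraneous.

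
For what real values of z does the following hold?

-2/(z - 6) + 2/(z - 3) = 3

z = 4 or z = 5

Multiply both sides by (z - 6)(z - 3):
-2(z - 3) + 2(z - 6) = 3(z - 6)(z - 3).
Expand and collect terms: 3z² - 27z + 60 = 0.
Factor or apply the quadratic formula: z = 5 or z = 4.
Neither value makes a denominator zero (z ≠ 6, z ≠ 3), so both are valid.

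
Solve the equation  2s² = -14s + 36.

Bring every term to one side: 2s² + 14s - 36 = 0.
Factor: 2(s - 2)(s + 9) = 0.
So s = 2 or s = -9.

s = -9 or s = 2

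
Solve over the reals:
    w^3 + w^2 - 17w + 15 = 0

w = -5 or w = 1 or w = 3

Possible rational roots are divisors of 15. Testing w = -5 gives 0, so (w + 5) is a factor.
Divide: w^3 + w^2 - 17w + 15 = (w + 5)(w^2 - 4w + 3).
Factor the quadratic: w = 3 or w = 1.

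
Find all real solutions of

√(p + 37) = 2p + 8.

p = -1

Square both sides: p + 37 = (2p + 8)².
Expand and rearrange: 4p² + 31p + 27 = 0.
Solving gives p = -1 or p = -6.75.
Check each candidate in the original equation:
  p = -1: √(36) = 6, while 2p + 8 = 6 — valid.
  p = -6.75: √(30.25) = 5.5, while 2p + 8 = -5.5 — extraneous.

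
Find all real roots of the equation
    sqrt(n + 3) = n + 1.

Square both sides: n + 3 = (n + 1)^2.
Expand and rearrange: n^2 + n - 2 = 0.
Solving gives n = 1 or n = -2.
Check each candidate in the original equation:
  n = 1: sqrt(4) = 2, while n + 1 = 2 — valid.
  n = -2: sqrt(1) = 1, while n + 1 = -1 — extraneous.

n = 1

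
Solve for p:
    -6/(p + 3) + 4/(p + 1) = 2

p = -5 or p = 0

Multiply both sides by (p + 3)(p + 1):
-6(p + 1) + 4(p + 3) = 2(p + 3)(p + 1).
Expand and collect terms: 2p^2 + 10p = 0.
Factor or apply the quadratic formula: p = 0 or p = -5.
Neither value makes a denominator zero (p != -3, p != -1), so both are valid.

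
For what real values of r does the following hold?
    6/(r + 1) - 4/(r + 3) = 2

Multiply both sides by (r + 1)(r + 3):
6(r + 3) - 4(r + 1) = 2(r + 1)(r + 3).
Expand and collect terms: 2r² + 6r - 8 = 0.
Factor or apply the quadratic formula: r = 1 or r = -4.
Neither value makes a denominator zero (r ≠ -1, r ≠ -3), so both are valid.

r = -4 or r = 1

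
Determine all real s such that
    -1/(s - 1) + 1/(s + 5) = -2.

s = -5.4641 or s = 1.4641

Multiply both sides by (s - 1)(s + 5):
-(s + 5) + (s - 1) = -2(s - 1)(s + 5).
Expand and collect terms: -2s^2 - 8s + 16 = 0.
By the quadratic formula, s = (8 +/- sqrt(192)) / -4, so s ~= -5.4641 or s ~= 1.4641.
Neither value makes a denominator zero (s != 1, s != -5), so both are valid.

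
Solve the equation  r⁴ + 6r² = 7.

r = -1 or r = 1

Let u = r². The equation becomes u² + 6u - 7 = 0.
Factor: (u - 1)(u + 7) = 0, so u = 1 or u = -7.
r² = 1 gives r = ±1.
r² = -7 < 0 has no real solution.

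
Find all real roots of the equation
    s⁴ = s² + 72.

s = -3 or s = 3

Let u = s². The equation becomes u² - u - 72 = 0.
Factor: (u + 8)(u - 9) = 0, so u = -8 or u = 9.
s² = -8 < 0 has no real solution.
s² = 9 gives s = ±3.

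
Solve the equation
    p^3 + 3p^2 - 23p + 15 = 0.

p = -6.7417 or p = 0.7417 or p = 3

Possible rational roots are divisors of 15. Testing p = 3 gives 0, so (p - 3) is a factor.
Divide: p^3 + 3p^2 - 23p + 15 = (p - 3)(p^2 + 6p - 5).
Apply the quadratic formula to p^2 + 6p - 5 = 0: p = (-6 +/- sqrt(56))/2, i.e. p ~= 0.7417 or p ~= -6.7417.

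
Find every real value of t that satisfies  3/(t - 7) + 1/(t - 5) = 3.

t = 5.2137 or t = 8.1196

Multiply both sides by (t - 7)(t - 5):
3(t - 5) + (t - 7) = 3(t - 7)(t - 5).
Expand and collect terms: 3t² - 40t + 127 = 0.
By the quadratic formula, t = (40 ± √76) / 6, so t ≈ 8.1196 or t ≈ 5.2137.
Neither value makes a denominator zero (t ≠ 7, t ≠ 5), so both are valid.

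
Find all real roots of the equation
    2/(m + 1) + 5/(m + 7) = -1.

m = -13 or m = -2

Multiply both sides by (m + 1)(m + 7):
2(m + 7) + 5(m + 1) = -(m + 1)(m + 7).
Expand and collect terms: -m^2 - 15m - 26 = 0.
Factor or apply the quadratic formula: m = -13 or m = -2.
Neither value makes a denominator zero (m != -1, m != -7), so both are valid.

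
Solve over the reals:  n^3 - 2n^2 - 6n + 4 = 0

n = -2 or n = 0.5858 or n = 3.4142

Possible rational roots are divisors of 4. Testing n = -2 gives 0, so (n + 2) is a factor.
Divide: n^3 - 2n^2 - 6n + 4 = (n + 2)(n^2 - 4n + 2).
Apply the quadratic formula to n^2 - 4n + 2 = 0: n = (4 +/- sqrt(8))/2, i.e. n ~= 3.4142 or n ~= 0.5858.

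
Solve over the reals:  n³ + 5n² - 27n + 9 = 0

n = -8.3589 or n = 0.3589 or n = 3

Possible rational roots are divisors of 9. Testing n = 3 gives 0, so (n - 3) is a factor.
Divide: n³ + 5n² - 27n + 9 = (n - 3)(n² + 8n - 3).
Apply the quadratic formula to n² + 8n - 3 = 0: n = (-8 ± √76)/2, i.e. n ≈ 0.3589 or n ≈ -8.3589.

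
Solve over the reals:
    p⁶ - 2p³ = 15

Let u = p³. The equation becomes u² - 2u - 15 = 0.
Factor: (u + 3)(u - 5) = 0, so u = -3 or u = 5.
p³ = -3 gives p = -∛(3) ≈ -1.4422.
p³ = 5 gives p = ∛(5) ≈ 1.71.

p = -1.4422 or p = 1.71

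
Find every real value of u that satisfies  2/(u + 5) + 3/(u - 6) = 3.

Multiply both sides by (u + 5)(u - 6):
2(u - 6) + 3(u + 5) = 3(u + 5)(u - 6).
Expand and collect terms: 3u² - 8u - 93 = 0.
By the quadratic formula, u = (8 ± √1180) / 6, so u ≈ 7.0585 or u ≈ -4.3919.
Neither value makes a denominator zero (u ≠ -5, u ≠ 6), so both are valid.

u = -4.3919 or u = 7.0585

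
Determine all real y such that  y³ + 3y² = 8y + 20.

y = -3.7016 or y = -2 or y = 2.7016

Rearrange: y³ + 3y² - 8y - 20 = 0.
Possible rational roots are divisors of -20. Testing y = -2 gives 0, so (y + 2) is a factor.
Divide: y³ + 3y² - 8y - 20 = (y + 2)(y² + y - 10).
Apply the quadratic formula to y² + y - 10 = 0: y = (-1 ± √41)/2, i.e. y ≈ 2.7016 or y ≈ -3.7016.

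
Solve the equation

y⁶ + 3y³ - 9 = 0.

Let u = y³. The equation becomes u² + 3u - 9 = 0.
By the quadratic formula, u = -3/2 + 3·√(5)/2 or u = -3·√(5)/2 - 3/2.
y³ = -3/2 + 3·√(5)/2 gives y = ∛(-3/2 + 3·√(5)/2) ≈ 1.2285.
y³ = -3·√(5)/2 - 3/2 gives y = -∛(3/2 + 3·√(5)/2) ≈ -1.6932.

y = -1.6932 or y = 1.2285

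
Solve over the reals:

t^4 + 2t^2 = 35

Let u = t^2. The equation becomes u^2 + 2u - 35 = 0.
Factor: (u - 5)(u + 7) = 0, so u = 5 or u = -7.
t^2 = 5 gives t = +/-sqrt(5) ~= +/-2.2361.
t^2 = -7 < 0 has no real solution.

t = -2.2361 or t = 2.2361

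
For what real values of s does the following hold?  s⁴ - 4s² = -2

s = -1.8478 or s = -0.7654 or s = 0.7654 or s = 1.8478

Let u = s². The equation becomes u² - 4u + 2 = 0.
By the quadratic formula, u = √(2) + 2 or u = 2 - √(2).
s² = √(2) + 2 gives s = ±√(√(2) + 2) ≈ ±1.8478.
s² = 2 - √(2) gives s = ±√(2 - √(2)) ≈ ±0.7654.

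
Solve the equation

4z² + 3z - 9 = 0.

z = -1.9212 or z = 1.1712

Discriminant: (3)² − 4·4·(-9) = 153.
Quadratic formula: z = (-3 ± √153) / 8.
So z = -3/8 + 3·√(17)/8 ≈ 1.1712 or z = -3·√(17)/8 - 3/8 ≈ -1.9212.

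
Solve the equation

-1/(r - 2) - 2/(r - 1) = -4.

Multiply both sides by (r - 2)(r - 1):
-(r - 1) - 2(r - 2) = -4(r - 2)(r - 1).
Expand and collect terms: -4r^2 + 15r - 13 = 0.
By the quadratic formula, r = (-15 +/- sqrt(17)) / -8, so r ~= 1.3596 or r ~= 2.3904.
Neither value makes a denominator zero (r != 2, r != 1), so both are valid.

r = 1.3596 or r = 2.3904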